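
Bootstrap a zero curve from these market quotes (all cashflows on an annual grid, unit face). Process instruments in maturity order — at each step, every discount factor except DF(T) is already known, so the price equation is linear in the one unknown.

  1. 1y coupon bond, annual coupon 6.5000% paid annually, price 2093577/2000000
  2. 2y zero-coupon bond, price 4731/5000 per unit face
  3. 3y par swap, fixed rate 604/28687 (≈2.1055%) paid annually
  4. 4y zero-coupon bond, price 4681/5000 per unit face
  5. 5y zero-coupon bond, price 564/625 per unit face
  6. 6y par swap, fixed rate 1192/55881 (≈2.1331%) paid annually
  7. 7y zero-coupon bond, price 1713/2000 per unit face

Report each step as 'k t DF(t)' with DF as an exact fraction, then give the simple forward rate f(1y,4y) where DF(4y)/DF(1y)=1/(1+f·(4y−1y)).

1 1 9829/10000
2 2 4731/5000
3 3 2349/2500
4 4 4681/5000
5 5 564/625
6 6 1101/1250
7 7 1713/2000
f(1y,4y) = ((9829/10000)/(4681/5000) − 1)/(3) = 467/28086 ≈ 1.6628%

step 1 [1y] bond c/1=13/200: DF=(2093577/2000000 − 13/200·(0))/(1+13/200) = 9829/10000 ≈ 0.982900
step 2 [2y] zero: DF = P = 4731/5000 ≈ 0.946200
step 3 [3y] swap r/1=604/28687: DF=(1 − 604/28687·(0.982900+0.946200))/(1+604/28687) = 2349/2500 ≈ 0.939600
step 4 [4y] zero: DF = P = 4681/5000 ≈ 0.936200
step 5 [5y] zero: DF = P = 564/625 ≈ 0.902400
step 6 [6y] swap r/1=1192/55881: DF=(1 − 1192/55881·(0.982900+0.946200+0.939600+0.936200+0.902400))/(1+1192/55881) = 1101/1250 ≈ 0.880800
step 7 [7y] zero: DF = P = 1713/2000 ≈ 0.856500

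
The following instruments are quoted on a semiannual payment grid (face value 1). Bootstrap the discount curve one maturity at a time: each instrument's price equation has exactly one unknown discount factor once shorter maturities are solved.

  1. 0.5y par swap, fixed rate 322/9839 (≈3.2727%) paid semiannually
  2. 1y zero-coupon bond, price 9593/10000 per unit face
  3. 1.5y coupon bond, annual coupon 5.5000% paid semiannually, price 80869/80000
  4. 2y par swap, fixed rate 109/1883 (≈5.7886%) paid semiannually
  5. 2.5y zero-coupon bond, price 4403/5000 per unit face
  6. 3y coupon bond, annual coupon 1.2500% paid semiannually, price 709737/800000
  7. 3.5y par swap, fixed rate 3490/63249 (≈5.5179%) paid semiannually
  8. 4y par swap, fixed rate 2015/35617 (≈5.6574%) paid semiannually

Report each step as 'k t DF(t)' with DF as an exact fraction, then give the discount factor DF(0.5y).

step 1 [0.5y] swap r/2=161/9839: DF=(1 − 161/9839·(0))/(1+161/9839) = 9839/10000 ≈ 0.983900
step 2 [1y] zero: DF = P = 9593/10000 ≈ 0.959300
step 3 [1.5y] bond c/2=11/400: DF=(80869/80000 − 11/400·(0.983900+0.959300))/(1+11/400) = 4659/5000 ≈ 0.931800
step 4 [2y] swap r/2=109/3766: DF=(1 − 109/3766·(0.983900+0.959300+0.931800))/(1+109/3766) = 891/1000 ≈ 0.891000
step 5 [2.5y] zero: DF = P = 4403/5000 ≈ 0.880600
step 6 [3y] bond c/2=1/160: DF=(709737/800000 − 1/160·(0.983900+0.959300+0.931800+0.891000+0.880600))/(1+1/160) = 533/625 ≈ 0.852800
step 7 [3.5y] swap r/2=1745/63249: DF=(1 − 1745/63249·(0.983900+0.959300+0.931800+0.891000+0.880600+0.852800))/(1+1745/63249) = 1651/2000 ≈ 0.825500
step 8 [4y] swap r/2=2015/71234: DF=(1 − 2015/71234·(0.983900+0.959300+0.931800+0.891000+0.880600+0.852800+0.825500))/(1+2015/71234) = 1597/2000 ≈ 0.798500

1 1/2 9839/10000
2 1 9593/10000
3 3/2 4659/5000
4 2 891/1000
5 5/2 4403/5000
6 3 533/625
7 7/2 1651/2000
8 4 1597/2000
DF(0.5y) = 9839/10000 ≈ 0.983900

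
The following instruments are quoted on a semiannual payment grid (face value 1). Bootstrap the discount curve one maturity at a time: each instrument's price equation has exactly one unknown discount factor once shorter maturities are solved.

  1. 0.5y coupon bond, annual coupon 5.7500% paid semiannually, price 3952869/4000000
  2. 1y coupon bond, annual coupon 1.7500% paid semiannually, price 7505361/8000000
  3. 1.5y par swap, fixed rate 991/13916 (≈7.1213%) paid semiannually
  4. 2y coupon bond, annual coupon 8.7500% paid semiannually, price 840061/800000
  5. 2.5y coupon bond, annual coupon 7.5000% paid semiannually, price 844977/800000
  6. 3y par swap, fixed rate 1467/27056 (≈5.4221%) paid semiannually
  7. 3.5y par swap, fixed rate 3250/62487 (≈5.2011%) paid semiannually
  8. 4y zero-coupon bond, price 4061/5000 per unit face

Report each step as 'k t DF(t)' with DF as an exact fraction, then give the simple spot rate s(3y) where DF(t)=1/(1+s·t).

step 1 [0.5y] bond c/2=23/800: DF=(3952869/4000000 − 23/800·(0))/(1+23/800) = 4803/5000 ≈ 0.960600
step 2 [1y] bond c/2=7/800: DF=(7505361/8000000 − 7/800·(0.960600))/(1+7/800) = 9217/10000 ≈ 0.921700
step 3 [1.5y] swap r/2=991/27832: DF=(1 − 991/27832·(0.960600+0.921700))/(1+991/27832) = 9009/10000 ≈ 0.900900
step 4 [2y] bond c/2=7/160: DF=(840061/800000 − 7/160·(0.960600+0.921700+0.900900))/(1+7/160) = 4447/5000 ≈ 0.889400
step 5 [2.5y] bond c/2=3/80: DF=(844977/800000 − 3/80·(0.960600+0.921700+0.900900+0.889400))/(1+3/80) = 8853/10000 ≈ 0.885300
step 6 [3y] swap r/2=1467/54112: DF=(1 − 1467/54112·(0.960600+0.921700+0.900900+0.889400+0.885300))/(1+1467/54112) = 8533/10000 ≈ 0.853300
step 7 [3.5y] swap r/2=1625/62487: DF=(1 − 1625/62487·(0.960600+0.921700+0.900900+0.889400+0.885300+0.853300))/(1+1625/62487) = 67/80 ≈ 0.837500
step 8 [4y] zero: DF = P = 4061/5000 ≈ 0.812200

1 1/2 4803/5000
2 1 9217/10000
3 3/2 9009/10000
4 2 4447/5000
5 5/2 8853/10000
6 3 8533/10000
7 7/2 67/80
8 4 4061/5000
s(3y) = (1/(8533/10000) − 1)/(3) = 489/8533 ≈ 5.7307%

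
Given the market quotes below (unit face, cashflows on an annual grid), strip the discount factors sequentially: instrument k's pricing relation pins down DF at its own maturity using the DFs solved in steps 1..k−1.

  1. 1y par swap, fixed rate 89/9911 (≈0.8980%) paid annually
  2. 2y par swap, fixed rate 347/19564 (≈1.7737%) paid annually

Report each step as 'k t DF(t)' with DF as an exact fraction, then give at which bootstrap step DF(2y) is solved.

step 1 [1y] swap r/1=89/9911: DF=(1 − 89/9911·(0))/(1+89/9911) = 9911/10000 ≈ 0.991100
step 2 [2y] swap r/1=347/19564: DF=(1 − 347/19564·(0.991100))/(1+347/19564) = 9653/10000 ≈ 0.965300

1 1 9911/10000
2 2 9653/10000
DF(2y) is solved at step 2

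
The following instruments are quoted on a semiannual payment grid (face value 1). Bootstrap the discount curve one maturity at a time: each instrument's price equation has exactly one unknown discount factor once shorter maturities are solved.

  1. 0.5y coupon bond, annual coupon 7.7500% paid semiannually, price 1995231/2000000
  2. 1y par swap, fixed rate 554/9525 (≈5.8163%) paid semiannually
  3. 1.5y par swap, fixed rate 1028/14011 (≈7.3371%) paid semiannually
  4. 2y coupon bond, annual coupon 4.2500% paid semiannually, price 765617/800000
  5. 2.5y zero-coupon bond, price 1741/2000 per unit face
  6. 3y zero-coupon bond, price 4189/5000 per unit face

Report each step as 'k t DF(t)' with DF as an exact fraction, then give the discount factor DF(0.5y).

1 1/2 2401/2500
2 1 4723/5000
3 3/2 2243/2500
4 2 2197/2500
5 5/2 1741/2000
6 3 4189/5000
DF(0.5y) = 2401/2500 ≈ 0.960400

step 1 [0.5y] bond c/2=31/800: DF=(1995231/2000000 − 31/800·(0))/(1+31/800) = 2401/2500 ≈ 0.960400
step 2 [1y] swap r/2=277/9525: DF=(1 − 277/9525·(0.960400))/(1+277/9525) = 4723/5000 ≈ 0.944600
step 3 [1.5y] swap r/2=514/14011: DF=(1 − 514/14011·(0.960400+0.944600))/(1+514/14011) = 2243/2500 ≈ 0.897200
step 4 [2y] bond c/2=17/800: DF=(765617/800000 − 17/800·(0.960400+0.944600+0.897200))/(1+17/800) = 2197/2500 ≈ 0.878800
step 5 [2.5y] zero: DF = P = 1741/2000 ≈ 0.870500
step 6 [3y] zero: DF = P = 4189/5000 ≈ 0.837800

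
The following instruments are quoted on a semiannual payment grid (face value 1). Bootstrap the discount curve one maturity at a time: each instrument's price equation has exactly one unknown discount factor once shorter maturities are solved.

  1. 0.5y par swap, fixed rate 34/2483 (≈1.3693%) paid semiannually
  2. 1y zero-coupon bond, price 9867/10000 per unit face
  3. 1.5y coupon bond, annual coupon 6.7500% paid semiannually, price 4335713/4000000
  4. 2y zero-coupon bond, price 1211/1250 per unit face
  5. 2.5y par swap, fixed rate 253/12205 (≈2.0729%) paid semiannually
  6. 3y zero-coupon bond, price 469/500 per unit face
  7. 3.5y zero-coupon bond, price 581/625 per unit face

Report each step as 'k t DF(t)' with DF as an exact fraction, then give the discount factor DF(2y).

1 1/2 2483/2500
2 1 9867/10000
3 3/2 9839/10000
4 2 1211/1250
5 5/2 4747/5000
6 3 469/500
7 7/2 581/625
DF(2y) = 1211/1250 ≈ 0.968800

step 1 [0.5y] swap r/2=17/2483: DF=(1 − 17/2483·(0))/(1+17/2483) = 2483/2500 ≈ 0.993200
step 2 [1y] zero: DF = P = 9867/10000 ≈ 0.986700
step 3 [1.5y] bond c/2=27/800: DF=(4335713/4000000 − 27/800·(0.993200+0.986700))/(1+27/800) = 9839/10000 ≈ 0.983900
step 4 [2y] zero: DF = P = 1211/1250 ≈ 0.968800
step 5 [2.5y] swap r/2=253/24410: DF=(1 − 253/24410·(0.993200+0.986700+0.983900+0.968800))/(1+253/24410) = 4747/5000 ≈ 0.949400
step 6 [3y] zero: DF = P = 469/500 ≈ 0.938000
step 7 [3.5y] zero: DF = P = 581/625 ≈ 0.929600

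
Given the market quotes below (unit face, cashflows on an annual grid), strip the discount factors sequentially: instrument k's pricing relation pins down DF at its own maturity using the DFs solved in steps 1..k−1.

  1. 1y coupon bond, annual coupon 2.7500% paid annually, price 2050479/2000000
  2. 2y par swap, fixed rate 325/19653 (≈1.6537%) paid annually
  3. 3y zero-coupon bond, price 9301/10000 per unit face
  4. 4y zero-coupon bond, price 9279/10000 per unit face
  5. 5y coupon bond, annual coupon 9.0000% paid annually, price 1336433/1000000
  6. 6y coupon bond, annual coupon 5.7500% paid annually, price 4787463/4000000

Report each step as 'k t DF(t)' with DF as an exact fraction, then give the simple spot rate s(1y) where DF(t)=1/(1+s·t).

step 1 [1y] bond c/1=11/400: DF=(2050479/2000000 − 11/400·(0))/(1+11/400) = 4989/5000 ≈ 0.997800
step 2 [2y] swap r/1=325/19653: DF=(1 − 325/19653·(0.997800))/(1+325/19653) = 387/400 ≈ 0.967500
step 3 [3y] zero: DF = P = 9301/10000 ≈ 0.930100
step 4 [4y] zero: DF = P = 9279/10000 ≈ 0.927900
step 5 [5y] bond c/1=9/100: DF=(1336433/1000000 − 9/100·(0.997800+0.967500+0.930100+0.927900))/(1+9/100) = 569/625 ≈ 0.910400
step 6 [6y] bond c/1=23/400: DF=(4787463/4000000 − 23/400·(0.997800+0.967500+0.930100+0.927900+0.910400))/(1+23/400) = 1093/1250 ≈ 0.874400

1 1 4989/5000
2 2 387/400
3 3 9301/10000
4 4 9279/10000
5 5 569/625
6 6 1093/1250
s(1y) = (1/(4989/5000) − 1)/(1) = 11/4989 ≈ 0.2205%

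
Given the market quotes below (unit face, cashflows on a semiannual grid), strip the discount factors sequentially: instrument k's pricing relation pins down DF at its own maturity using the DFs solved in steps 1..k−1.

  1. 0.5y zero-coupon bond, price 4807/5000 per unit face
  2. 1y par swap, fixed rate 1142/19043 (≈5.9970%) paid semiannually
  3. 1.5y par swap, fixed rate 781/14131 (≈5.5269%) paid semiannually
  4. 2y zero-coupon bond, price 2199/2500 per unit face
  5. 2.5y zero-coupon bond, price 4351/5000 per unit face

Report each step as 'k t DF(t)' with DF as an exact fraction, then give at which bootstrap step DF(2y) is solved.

1 1/2 4807/5000
2 1 9429/10000
3 3/2 9219/10000
4 2 2199/2500
5 5/2 4351/5000
DF(2y) is solved at step 4

step 1 [0.5y] zero: DF = P = 4807/5000 ≈ 0.961400
step 2 [1y] swap r/2=571/19043: DF=(1 − 571/19043·(0.961400))/(1+571/19043) = 9429/10000 ≈ 0.942900
step 3 [1.5y] swap r/2=781/28262: DF=(1 − 781/28262·(0.961400+0.942900))/(1+781/28262) = 9219/10000 ≈ 0.921900
step 4 [2y] zero: DF = P = 2199/2500 ≈ 0.879600
step 5 [2.5y] zero: DF = P = 4351/5000 ≈ 0.870200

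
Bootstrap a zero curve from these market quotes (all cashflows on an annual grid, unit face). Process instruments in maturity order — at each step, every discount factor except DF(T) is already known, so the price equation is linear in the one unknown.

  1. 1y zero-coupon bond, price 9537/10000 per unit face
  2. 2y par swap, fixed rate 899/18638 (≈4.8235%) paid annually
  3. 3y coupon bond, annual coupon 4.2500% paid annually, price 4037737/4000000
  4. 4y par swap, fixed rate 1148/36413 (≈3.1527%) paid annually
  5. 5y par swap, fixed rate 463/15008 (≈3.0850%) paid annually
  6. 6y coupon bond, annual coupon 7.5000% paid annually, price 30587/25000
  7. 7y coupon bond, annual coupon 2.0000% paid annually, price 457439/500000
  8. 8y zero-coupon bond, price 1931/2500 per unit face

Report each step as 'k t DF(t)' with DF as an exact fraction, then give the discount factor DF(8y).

step 1 [1y] zero: DF = P = 9537/10000 ≈ 0.953700
step 2 [2y] swap r/1=899/18638: DF=(1 − 899/18638·(0.953700))/(1+899/18638) = 9101/10000 ≈ 0.910100
step 3 [3y] bond c/1=17/400: DF=(4037737/4000000 − 17/400·(0.953700+0.910100))/(1+17/400) = 8923/10000 ≈ 0.892300
step 4 [4y] swap r/1=1148/36413: DF=(1 − 1148/36413·(0.953700+0.910100+0.892300))/(1+1148/36413) = 2213/2500 ≈ 0.885200
step 5 [5y] swap r/1=463/15008: DF=(1 − 463/15008·(0.953700+0.910100+0.892300+0.885200))/(1+463/15008) = 8611/10000 ≈ 0.861100
step 6 [6y] bond c/1=3/40: DF=(30587/25000 − 3/40·(0.953700+0.910100+0.892300+0.885200+0.861100))/(1+3/40) = 103/125 ≈ 0.824000
step 7 [7y] bond c/1=1/50: DF=(457439/500000 − 1/50·(0.953700+0.910100+0.892300+0.885200+0.861100+0.824000))/(1+1/50) = 317/400 ≈ 0.792500
step 8 [8y] zero: DF = P = 1931/2500 ≈ 0.772400

1 1 9537/10000
2 2 9101/10000
3 3 8923/10000
4 4 2213/2500
5 5 8611/10000
6 6 103/125
7 7 317/400
8 8 1931/2500
DF(8y) = 1931/2500 ≈ 0.772400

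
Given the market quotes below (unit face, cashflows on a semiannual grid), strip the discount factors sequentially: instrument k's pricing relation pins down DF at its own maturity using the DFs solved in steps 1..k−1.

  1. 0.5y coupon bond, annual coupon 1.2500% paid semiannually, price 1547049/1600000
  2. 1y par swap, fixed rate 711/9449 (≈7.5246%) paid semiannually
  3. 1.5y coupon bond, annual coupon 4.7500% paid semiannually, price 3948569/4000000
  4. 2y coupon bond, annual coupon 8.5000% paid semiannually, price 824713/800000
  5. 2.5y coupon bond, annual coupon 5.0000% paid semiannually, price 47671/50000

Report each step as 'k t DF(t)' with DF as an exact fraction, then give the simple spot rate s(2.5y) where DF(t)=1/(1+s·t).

1 1/2 9609/10000
2 1 9289/10000
3 3/2 2301/2500
4 2 8743/10000
5 5/2 8403/10000
s(2.5y) = (1/(8403/10000) − 1)/(5/2) = 3194/42015 ≈ 7.6020%

step 1 [0.5y] bond c/2=1/160: DF=(1547049/1600000 − 1/160·(0))/(1+1/160) = 9609/10000 ≈ 0.960900
step 2 [1y] swap r/2=711/18898: DF=(1 − 711/18898·(0.960900))/(1+711/18898) = 9289/10000 ≈ 0.928900
step 3 [1.5y] bond c/2=19/800: DF=(3948569/4000000 − 19/800·(0.960900+0.928900))/(1+19/800) = 2301/2500 ≈ 0.920400
step 4 [2y] bond c/2=17/400: DF=(824713/800000 − 17/400·(0.960900+0.928900+0.920400))/(1+17/400) = 8743/10000 ≈ 0.874300
step 5 [2.5y] bond c/2=1/40: DF=(47671/50000 − 1/40·(0.960900+0.928900+0.920400+0.874300))/(1+1/40) = 8403/10000 ≈ 0.840300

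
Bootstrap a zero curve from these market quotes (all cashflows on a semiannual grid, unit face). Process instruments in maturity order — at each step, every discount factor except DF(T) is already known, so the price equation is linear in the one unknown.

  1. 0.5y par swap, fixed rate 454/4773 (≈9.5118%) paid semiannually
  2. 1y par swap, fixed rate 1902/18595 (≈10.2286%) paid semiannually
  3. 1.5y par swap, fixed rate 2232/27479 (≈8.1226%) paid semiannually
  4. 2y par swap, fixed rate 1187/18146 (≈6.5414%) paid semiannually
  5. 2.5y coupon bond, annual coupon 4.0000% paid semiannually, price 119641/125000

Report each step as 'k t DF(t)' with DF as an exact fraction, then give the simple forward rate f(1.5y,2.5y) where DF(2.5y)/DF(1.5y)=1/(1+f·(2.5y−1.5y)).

step 1 [0.5y] swap r/2=227/4773: DF=(1 − 227/4773·(0))/(1+227/4773) = 4773/5000 ≈ 0.954600
step 2 [1y] swap r/2=951/18595: DF=(1 − 951/18595·(0.954600))/(1+951/18595) = 9049/10000 ≈ 0.904900
step 3 [1.5y] swap r/2=1116/27479: DF=(1 − 1116/27479·(0.954600+0.904900))/(1+1116/27479) = 2221/2500 ≈ 0.888400
step 4 [2y] swap r/2=1187/36292: DF=(1 − 1187/36292·(0.954600+0.904900+0.888400))/(1+1187/36292) = 8813/10000 ≈ 0.881300
step 5 [2.5y] bond c/2=1/50: DF=(119641/125000 − 1/50·(0.954600+0.904900+0.888400+0.881300))/(1+1/50) = 542/625 ≈ 0.867200

1 1/2 4773/5000
2 1 9049/10000
3 3/2 2221/2500
4 2 8813/10000
5 5/2 542/625
f(1.5y,2.5y) = ((2221/2500)/(542/625) − 1)/(1) = 53/2168 ≈ 2.4446%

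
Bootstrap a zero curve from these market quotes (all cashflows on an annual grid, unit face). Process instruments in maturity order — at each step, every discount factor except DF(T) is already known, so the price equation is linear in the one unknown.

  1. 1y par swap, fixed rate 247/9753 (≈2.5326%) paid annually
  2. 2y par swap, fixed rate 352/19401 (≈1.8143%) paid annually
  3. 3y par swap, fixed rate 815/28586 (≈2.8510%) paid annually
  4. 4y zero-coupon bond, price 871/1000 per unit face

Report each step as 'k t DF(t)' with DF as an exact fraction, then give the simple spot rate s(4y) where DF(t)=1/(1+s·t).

step 1 [1y] swap r/1=247/9753: DF=(1 − 247/9753·(0))/(1+247/9753) = 9753/10000 ≈ 0.975300
step 2 [2y] swap r/1=352/19401: DF=(1 − 352/19401·(0.975300))/(1+352/19401) = 603/625 ≈ 0.964800
step 3 [3y] swap r/1=815/28586: DF=(1 − 815/28586·(0.975300+0.964800))/(1+815/28586) = 1837/2000 ≈ 0.918500
step 4 [4y] zero: DF = P = 871/1000 ≈ 0.871000

1 1 9753/10000
2 2 603/625
3 3 1837/2000
4 4 871/1000
s(4y) = (1/(871/1000) − 1)/(4) = 129/3484 ≈ 3.7026%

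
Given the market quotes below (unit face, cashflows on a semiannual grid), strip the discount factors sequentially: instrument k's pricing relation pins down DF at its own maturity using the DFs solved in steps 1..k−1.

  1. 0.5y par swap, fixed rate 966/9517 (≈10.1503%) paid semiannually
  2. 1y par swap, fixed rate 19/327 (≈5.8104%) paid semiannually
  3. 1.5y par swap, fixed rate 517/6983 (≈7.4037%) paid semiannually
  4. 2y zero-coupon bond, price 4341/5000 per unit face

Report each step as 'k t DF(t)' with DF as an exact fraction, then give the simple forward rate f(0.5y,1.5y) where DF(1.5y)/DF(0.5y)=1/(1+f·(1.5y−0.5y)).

step 1 [0.5y] swap r/2=483/9517: DF=(1 − 483/9517·(0))/(1+483/9517) = 9517/10000 ≈ 0.951700
step 2 [1y] swap r/2=19/654: DF=(1 − 19/654·(0.951700))/(1+19/654) = 9449/10000 ≈ 0.944900
step 3 [1.5y] swap r/2=517/13966: DF=(1 − 517/13966·(0.951700+0.944900))/(1+517/13966) = 4483/5000 ≈ 0.896600
step 4 [2y] zero: DF = P = 4341/5000 ≈ 0.868200

1 1/2 9517/10000
2 1 9449/10000
3 3/2 4483/5000
4 2 4341/5000
f(0.5y,1.5y) = ((9517/10000)/(4483/5000) − 1)/(1) = 551/8966 ≈ 6.1454%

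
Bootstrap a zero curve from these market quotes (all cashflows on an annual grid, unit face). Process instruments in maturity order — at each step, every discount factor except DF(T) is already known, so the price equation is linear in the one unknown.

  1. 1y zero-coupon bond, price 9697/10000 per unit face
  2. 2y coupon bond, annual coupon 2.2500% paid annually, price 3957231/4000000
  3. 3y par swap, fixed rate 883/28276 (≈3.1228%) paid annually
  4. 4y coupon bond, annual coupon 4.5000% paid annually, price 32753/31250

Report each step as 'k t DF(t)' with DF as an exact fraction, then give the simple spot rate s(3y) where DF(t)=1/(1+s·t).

1 1 9697/10000
2 2 4731/5000
3 3 9117/10000
4 4 2203/2500
s(3y) = (1/(9117/10000) − 1)/(3) = 883/27351 ≈ 3.2284%

step 1 [1y] zero: DF = P = 9697/10000 ≈ 0.969700
step 2 [2y] bond c/1=9/400: DF=(3957231/4000000 − 9/400·(0.969700))/(1+9/400) = 4731/5000 ≈ 0.946200
step 3 [3y] swap r/1=883/28276: DF=(1 − 883/28276·(0.969700+0.946200))/(1+883/28276) = 9117/10000 ≈ 0.911700
step 4 [4y] bond c/1=9/200: DF=(32753/31250 − 9/200·(0.969700+0.946200+0.911700))/(1+9/200) = 2203/2500 ≈ 0.881200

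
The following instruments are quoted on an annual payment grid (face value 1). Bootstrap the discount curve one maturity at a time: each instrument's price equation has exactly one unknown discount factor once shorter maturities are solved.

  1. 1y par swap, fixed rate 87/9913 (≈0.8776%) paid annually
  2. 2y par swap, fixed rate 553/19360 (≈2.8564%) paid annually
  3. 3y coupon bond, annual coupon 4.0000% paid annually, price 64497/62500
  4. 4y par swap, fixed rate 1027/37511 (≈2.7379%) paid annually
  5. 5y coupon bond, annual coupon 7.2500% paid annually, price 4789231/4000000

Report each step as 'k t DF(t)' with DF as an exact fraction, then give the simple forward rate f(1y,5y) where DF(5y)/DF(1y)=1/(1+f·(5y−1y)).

1 1 9913/10000
2 2 9447/10000
3 3 4589/5000
4 4 8973/10000
5 5 2157/2500
f(1y,5y) = ((9913/10000)/(2157/2500) − 1)/(4) = 1285/34512 ≈ 3.7233%

step 1 [1y] swap r/1=87/9913: DF=(1 − 87/9913·(0))/(1+87/9913) = 9913/10000 ≈ 0.991300
step 2 [2y] swap r/1=553/19360: DF=(1 − 553/19360·(0.991300))/(1+553/19360) = 9447/10000 ≈ 0.944700
step 3 [3y] bond c/1=1/25: DF=(64497/62500 − 1/25·(0.991300+0.944700))/(1+1/25) = 4589/5000 ≈ 0.917800
step 4 [4y] swap r/1=1027/37511: DF=(1 − 1027/37511·(0.991300+0.944700+0.917800))/(1+1027/37511) = 8973/10000 ≈ 0.897300
step 5 [5y] bond c/1=29/400: DF=(4789231/4000000 − 29/400·(0.991300+0.944700+0.917800+0.897300))/(1+29/400) = 2157/2500 ≈ 0.862800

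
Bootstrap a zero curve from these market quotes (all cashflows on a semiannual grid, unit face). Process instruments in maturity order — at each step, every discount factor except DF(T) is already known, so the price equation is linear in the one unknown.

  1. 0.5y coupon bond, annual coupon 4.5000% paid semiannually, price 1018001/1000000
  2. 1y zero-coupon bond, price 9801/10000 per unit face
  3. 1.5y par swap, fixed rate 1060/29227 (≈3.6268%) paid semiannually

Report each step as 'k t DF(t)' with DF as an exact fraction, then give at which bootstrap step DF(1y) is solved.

1 1/2 2489/2500
2 1 9801/10000
3 3/2 947/1000
DF(1y) is solved at step 2

step 1 [0.5y] bond c/2=9/400: DF=(1018001/1000000 − 9/400·(0))/(1+9/400) = 2489/2500 ≈ 0.995600
step 2 [1y] zero: DF = P = 9801/10000 ≈ 0.980100
step 3 [1.5y] swap r/2=530/29227: DF=(1 − 530/29227·(0.995600+0.980100))/(1+530/29227) = 947/1000 ≈ 0.947000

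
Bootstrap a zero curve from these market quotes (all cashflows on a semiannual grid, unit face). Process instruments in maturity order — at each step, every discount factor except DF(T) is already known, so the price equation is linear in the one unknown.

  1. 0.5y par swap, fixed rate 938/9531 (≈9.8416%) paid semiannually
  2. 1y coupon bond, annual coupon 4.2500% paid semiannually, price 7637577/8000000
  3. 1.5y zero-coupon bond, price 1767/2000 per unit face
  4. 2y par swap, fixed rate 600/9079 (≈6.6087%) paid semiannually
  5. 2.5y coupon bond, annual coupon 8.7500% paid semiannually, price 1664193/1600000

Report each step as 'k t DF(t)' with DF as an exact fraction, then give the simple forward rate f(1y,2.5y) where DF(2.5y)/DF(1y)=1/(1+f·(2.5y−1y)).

1 1/2 9531/10000
2 1 183/200
3 3/2 1767/2000
4 2 22/25
5 5/2 8443/10000
f(1y,2.5y) = ((183/200)/(8443/10000) − 1)/(3/2) = 1414/25329 ≈ 5.5825%

step 1 [0.5y] swap r/2=469/9531: DF=(1 − 469/9531·(0))/(1+469/9531) = 9531/10000 ≈ 0.953100
step 2 [1y] bond c/2=17/800: DF=(7637577/8000000 − 17/800·(0.953100))/(1+17/800) = 183/200 ≈ 0.915000
step 3 [1.5y] zero: DF = P = 1767/2000 ≈ 0.883500
step 4 [2y] swap r/2=300/9079: DF=(1 − 300/9079·(0.953100+0.915000+0.883500))/(1+300/9079) = 22/25 ≈ 0.880000
step 5 [2.5y] bond c/2=7/160: DF=(1664193/1600000 − 7/160·(0.953100+0.915000+0.883500+0.880000))/(1+7/160) = 8443/10000 ≈ 0.844300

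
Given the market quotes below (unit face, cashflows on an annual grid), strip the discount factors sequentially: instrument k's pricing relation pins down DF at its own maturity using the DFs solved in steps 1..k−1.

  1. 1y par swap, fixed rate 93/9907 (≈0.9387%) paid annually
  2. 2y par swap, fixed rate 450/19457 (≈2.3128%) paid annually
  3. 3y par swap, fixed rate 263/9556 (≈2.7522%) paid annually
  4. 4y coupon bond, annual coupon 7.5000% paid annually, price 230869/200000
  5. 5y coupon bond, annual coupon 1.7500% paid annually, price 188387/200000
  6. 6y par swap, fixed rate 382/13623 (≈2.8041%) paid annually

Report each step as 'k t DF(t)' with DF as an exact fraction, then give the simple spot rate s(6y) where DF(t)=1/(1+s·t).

step 1 [1y] swap r/1=93/9907: DF=(1 − 93/9907·(0))/(1+93/9907) = 9907/10000 ≈ 0.990700
step 2 [2y] swap r/1=450/19457: DF=(1 − 450/19457·(0.990700))/(1+450/19457) = 191/200 ≈ 0.955000
step 3 [3y] swap r/1=263/9556: DF=(1 − 263/9556·(0.990700+0.955000))/(1+263/9556) = 9211/10000 ≈ 0.921100
step 4 [4y] bond c/1=3/40: DF=(230869/200000 − 3/40·(0.990700+0.955000+0.921100))/(1+3/40) = 4369/5000 ≈ 0.873800
step 5 [5y] bond c/1=7/400: DF=(188387/200000 − 7/400·(0.990700+0.955000+0.921100+0.873800))/(1+7/400) = 4307/5000 ≈ 0.861400
step 6 [6y] swap r/1=382/13623: DF=(1 − 382/13623·(0.990700+0.955000+0.921100+0.873800+0.861400))/(1+382/13623) = 1059/1250 ≈ 0.847200

1 1 9907/10000
2 2 191/200
3 3 9211/10000
4 4 4369/5000
5 5 4307/5000
6 6 1059/1250
s(6y) = (1/(1059/1250) − 1)/(6) = 191/6354 ≈ 3.0060%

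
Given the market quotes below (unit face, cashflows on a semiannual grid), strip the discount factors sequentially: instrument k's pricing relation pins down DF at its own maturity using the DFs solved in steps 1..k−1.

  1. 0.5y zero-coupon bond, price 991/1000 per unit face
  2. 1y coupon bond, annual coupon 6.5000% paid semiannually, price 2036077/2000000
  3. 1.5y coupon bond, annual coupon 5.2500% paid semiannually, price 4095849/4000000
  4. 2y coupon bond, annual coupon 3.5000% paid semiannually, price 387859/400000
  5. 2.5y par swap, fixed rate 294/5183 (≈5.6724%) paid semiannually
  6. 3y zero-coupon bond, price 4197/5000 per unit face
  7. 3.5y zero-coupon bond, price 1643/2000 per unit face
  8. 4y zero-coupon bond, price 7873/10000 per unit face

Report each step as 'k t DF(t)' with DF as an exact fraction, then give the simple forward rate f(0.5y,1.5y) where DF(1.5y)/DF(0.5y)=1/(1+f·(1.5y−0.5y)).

step 1 [0.5y] zero: DF = P = 991/1000 ≈ 0.991000
step 2 [1y] bond c/2=13/400: DF=(2036077/2000000 − 13/400·(0.991000))/(1+13/400) = 2387/2500 ≈ 0.954800
step 3 [1.5y] bond c/2=21/800: DF=(4095849/4000000 − 21/800·(0.991000+0.954800))/(1+21/800) = 237/250 ≈ 0.948000
step 4 [2y] bond c/2=7/400: DF=(387859/400000 − 7/400·(0.991000+0.954800+0.948000))/(1+7/400) = 1129/1250 ≈ 0.903200
step 5 [2.5y] swap r/2=147/5183: DF=(1 − 147/5183·(0.991000+0.954800+0.948000+0.903200))/(1+147/5183) = 8677/10000 ≈ 0.867700
step 6 [3y] zero: DF = P = 4197/5000 ≈ 0.839400
step 7 [3.5y] zero: DF = P = 1643/2000 ≈ 0.821500
step 8 [4y] zero: DF = P = 7873/10000 ≈ 0.787300

1 1/2 991/1000
2 1 2387/2500
3 3/2 237/250
4 2 1129/1250
5 5/2 8677/10000
6 3 4197/5000
7 7/2 1643/2000
8 4 7873/10000
f(0.5y,1.5y) = ((991/1000)/(237/250) − 1)/(1) = 43/948 ≈ 4.5359%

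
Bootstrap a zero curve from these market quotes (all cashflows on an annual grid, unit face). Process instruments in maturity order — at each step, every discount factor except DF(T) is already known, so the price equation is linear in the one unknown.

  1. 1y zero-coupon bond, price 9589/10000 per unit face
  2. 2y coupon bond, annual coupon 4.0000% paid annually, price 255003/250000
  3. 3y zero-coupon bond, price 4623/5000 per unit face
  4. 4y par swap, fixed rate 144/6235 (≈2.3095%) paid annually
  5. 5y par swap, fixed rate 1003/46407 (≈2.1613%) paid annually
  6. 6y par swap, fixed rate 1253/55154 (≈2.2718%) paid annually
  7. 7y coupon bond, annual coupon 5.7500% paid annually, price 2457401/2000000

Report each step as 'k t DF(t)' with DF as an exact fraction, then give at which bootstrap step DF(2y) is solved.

1 1 9589/10000
2 2 9439/10000
3 3 4623/5000
4 4 571/625
5 5 8997/10000
6 6 8747/10000
7 7 431/500
DF(2y) is solved at step 2

step 1 [1y] zero: DF = P = 9589/10000 ≈ 0.958900
step 2 [2y] bond c/1=1/25: DF=(255003/250000 − 1/25·(0.958900))/(1+1/25) = 9439/10000 ≈ 0.943900
step 3 [3y] zero: DF = P = 4623/5000 ≈ 0.924600
step 4 [4y] swap r/1=144/6235: DF=(1 − 144/6235·(0.958900+0.943900+0.924600))/(1+144/6235) = 571/625 ≈ 0.913600
step 5 [5y] swap r/1=1003/46407: DF=(1 − 1003/46407·(0.958900+0.943900+0.924600+0.913600))/(1+1003/46407) = 8997/10000 ≈ 0.899700
step 6 [6y] swap r/1=1253/55154: DF=(1 − 1253/55154·(0.958900+0.943900+0.924600+0.913600+0.899700))/(1+1253/55154) = 8747/10000 ≈ 0.874700
step 7 [7y] bond c/1=23/400: DF=(2457401/2000000 − 23/400·(0.958900+0.943900+0.924600+0.913600+0.899700+0.874700))/(1+23/400) = 431/500 ≈ 0.862000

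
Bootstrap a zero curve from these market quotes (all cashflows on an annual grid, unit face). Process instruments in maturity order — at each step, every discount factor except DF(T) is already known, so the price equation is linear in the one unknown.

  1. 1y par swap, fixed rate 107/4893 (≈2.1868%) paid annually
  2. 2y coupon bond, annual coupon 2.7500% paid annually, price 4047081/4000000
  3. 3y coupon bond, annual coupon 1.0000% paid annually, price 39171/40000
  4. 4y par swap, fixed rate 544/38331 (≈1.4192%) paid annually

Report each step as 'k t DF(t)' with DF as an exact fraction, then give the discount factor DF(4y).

step 1 [1y] swap r/1=107/4893: DF=(1 − 107/4893·(0))/(1+107/4893) = 4893/5000 ≈ 0.978600
step 2 [2y] bond c/1=11/400: DF=(4047081/4000000 − 11/400·(0.978600))/(1+11/400) = 1917/2000 ≈ 0.958500
step 3 [3y] bond c/1=1/100: DF=(39171/40000 − 1/100·(0.978600+0.958500))/(1+1/100) = 594/625 ≈ 0.950400
step 4 [4y] swap r/1=544/38331: DF=(1 − 544/38331·(0.978600+0.958500+0.950400))/(1+544/38331) = 591/625 ≈ 0.945600

1 1 4893/5000
2 2 1917/2000
3 3 594/625
4 4 591/625
DF(4y) = 591/625 ≈ 0.945600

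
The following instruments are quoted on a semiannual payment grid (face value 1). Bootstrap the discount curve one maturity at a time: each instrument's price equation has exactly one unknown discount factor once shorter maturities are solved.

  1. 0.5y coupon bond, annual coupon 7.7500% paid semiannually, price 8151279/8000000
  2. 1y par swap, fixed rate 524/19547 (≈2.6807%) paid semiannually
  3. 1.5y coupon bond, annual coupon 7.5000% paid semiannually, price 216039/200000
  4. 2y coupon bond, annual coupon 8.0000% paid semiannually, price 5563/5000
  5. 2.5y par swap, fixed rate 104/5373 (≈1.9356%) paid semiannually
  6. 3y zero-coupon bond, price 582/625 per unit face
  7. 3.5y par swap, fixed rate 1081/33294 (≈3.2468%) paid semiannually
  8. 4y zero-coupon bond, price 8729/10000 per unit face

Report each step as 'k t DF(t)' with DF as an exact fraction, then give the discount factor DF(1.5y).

step 1 [0.5y] bond c/2=31/800: DF=(8151279/8000000 − 31/800·(0))/(1+31/800) = 9809/10000 ≈ 0.980900
step 2 [1y] swap r/2=262/19547: DF=(1 − 262/19547·(0.980900))/(1+262/19547) = 4869/5000 ≈ 0.973800
step 3 [1.5y] bond c/2=3/80: DF=(216039/200000 − 3/80·(0.980900+0.973800))/(1+3/80) = 1941/2000 ≈ 0.970500
step 4 [2y] bond c/2=1/25: DF=(5563/5000 − 1/25·(0.980900+0.973800+0.970500))/(1+1/25) = 9573/10000 ≈ 0.957300
step 5 [2.5y] swap r/2=52/5373: DF=(1 − 52/5373·(0.980900+0.973800+0.970500+0.957300))/(1+52/5373) = 2383/2500 ≈ 0.953200
step 6 [3y] zero: DF = P = 582/625 ≈ 0.931200
step 7 [3.5y] swap r/2=1081/66588: DF=(1 − 1081/66588·(0.980900+0.973800+0.970500+0.957300+0.953200+0.931200))/(1+1081/66588) = 8919/10000 ≈ 0.891900
step 8 [4y] zero: DF = P = 8729/10000 ≈ 0.872900

1 1/2 9809/10000
2 1 4869/5000
3 3/2 1941/2000
4 2 9573/10000
5 5/2 2383/2500
6 3 582/625
7 7/2 8919/10000
8 4 8729/10000
DF(1.5y) = 1941/2000 ≈ 0.970500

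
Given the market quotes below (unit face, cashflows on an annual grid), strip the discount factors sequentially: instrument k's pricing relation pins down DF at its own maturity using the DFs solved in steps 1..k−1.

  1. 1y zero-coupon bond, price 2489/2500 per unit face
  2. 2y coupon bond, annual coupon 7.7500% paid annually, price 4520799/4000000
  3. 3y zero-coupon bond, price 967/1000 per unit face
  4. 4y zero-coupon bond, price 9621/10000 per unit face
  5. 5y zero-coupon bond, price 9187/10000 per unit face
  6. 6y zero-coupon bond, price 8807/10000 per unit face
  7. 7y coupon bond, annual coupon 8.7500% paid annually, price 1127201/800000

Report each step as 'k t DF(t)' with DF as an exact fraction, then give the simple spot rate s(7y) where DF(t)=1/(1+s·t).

step 1 [1y] zero: DF = P = 2489/2500 ≈ 0.995600
step 2 [2y] bond c/1=31/400: DF=(4520799/4000000 − 31/400·(0.995600))/(1+31/400) = 9773/10000 ≈ 0.977300
step 3 [3y] zero: DF = P = 967/1000 ≈ 0.967000
step 4 [4y] zero: DF = P = 9621/10000 ≈ 0.962100
step 5 [5y] zero: DF = P = 9187/10000 ≈ 0.918700
step 6 [6y] zero: DF = P = 8807/10000 ≈ 0.880700
step 7 [7y] bond c/1=7/80: DF=(1127201/800000 − 7/80·(0.995600+0.977300+0.967000+0.962100+0.918700+0.880700))/(1+7/80) = 8369/10000 ≈ 0.836900

1 1 2489/2500
2 2 9773/10000
3 3 967/1000
4 4 9621/10000
5 5 9187/10000
6 6 8807/10000
7 7 8369/10000
s(7y) = (1/(8369/10000) − 1)/(7) = 233/8369 ≈ 2.7841%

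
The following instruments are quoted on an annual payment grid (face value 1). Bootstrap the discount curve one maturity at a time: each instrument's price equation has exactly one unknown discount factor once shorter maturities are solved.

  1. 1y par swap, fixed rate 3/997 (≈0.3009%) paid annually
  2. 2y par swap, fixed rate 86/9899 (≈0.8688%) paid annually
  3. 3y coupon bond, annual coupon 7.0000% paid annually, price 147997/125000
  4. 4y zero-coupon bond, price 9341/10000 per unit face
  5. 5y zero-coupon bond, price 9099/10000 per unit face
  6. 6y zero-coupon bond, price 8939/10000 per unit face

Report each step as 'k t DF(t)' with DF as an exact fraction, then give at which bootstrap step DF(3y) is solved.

1 1 997/1000
2 2 2457/2500
3 3 977/1000
4 4 9341/10000
5 5 9099/10000
6 6 8939/10000
DF(3y) is solved at step 3

step 1 [1y] swap r/1=3/997: DF=(1 − 3/997·(0))/(1+3/997) = 997/1000 ≈ 0.997000
step 2 [2y] swap r/1=86/9899: DF=(1 − 86/9899·(0.997000))/(1+86/9899) = 2457/2500 ≈ 0.982800
step 3 [3y] bond c/1=7/100: DF=(147997/125000 − 7/100·(0.997000+0.982800))/(1+7/100) = 977/1000 ≈ 0.977000
step 4 [4y] zero: DF = P = 9341/10000 ≈ 0.934100
step 5 [5y] zero: DF = P = 9099/10000 ≈ 0.909900
step 6 [6y] zero: DF = P = 8939/10000 ≈ 0.893900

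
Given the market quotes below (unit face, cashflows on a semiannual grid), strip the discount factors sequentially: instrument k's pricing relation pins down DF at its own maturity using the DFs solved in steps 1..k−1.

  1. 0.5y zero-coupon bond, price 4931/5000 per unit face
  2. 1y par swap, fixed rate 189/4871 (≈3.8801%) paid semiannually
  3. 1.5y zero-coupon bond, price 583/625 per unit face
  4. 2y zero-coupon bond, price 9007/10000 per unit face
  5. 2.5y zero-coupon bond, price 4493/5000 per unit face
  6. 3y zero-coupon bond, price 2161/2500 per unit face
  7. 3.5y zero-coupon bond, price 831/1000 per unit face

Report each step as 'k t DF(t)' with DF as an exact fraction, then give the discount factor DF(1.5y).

step 1 [0.5y] zero: DF = P = 4931/5000 ≈ 0.986200
step 2 [1y] swap r/2=189/9742: DF=(1 − 189/9742·(0.986200))/(1+189/9742) = 4811/5000 ≈ 0.962200
step 3 [1.5y] zero: DF = P = 583/625 ≈ 0.932800
step 4 [2y] zero: DF = P = 9007/10000 ≈ 0.900700
step 5 [2.5y] zero: DF = P = 4493/5000 ≈ 0.898600
step 6 [3y] zero: DF = P = 2161/2500 ≈ 0.864400
step 7 [3.5y] zero: DF = P = 831/1000 ≈ 0.831000

1 1/2 4931/5000
2 1 4811/5000
3 3/2 583/625
4 2 9007/10000
5 5/2 4493/5000
6 3 2161/2500
7 7/2 831/1000
DF(1.5y) = 583/625 ≈ 0.932800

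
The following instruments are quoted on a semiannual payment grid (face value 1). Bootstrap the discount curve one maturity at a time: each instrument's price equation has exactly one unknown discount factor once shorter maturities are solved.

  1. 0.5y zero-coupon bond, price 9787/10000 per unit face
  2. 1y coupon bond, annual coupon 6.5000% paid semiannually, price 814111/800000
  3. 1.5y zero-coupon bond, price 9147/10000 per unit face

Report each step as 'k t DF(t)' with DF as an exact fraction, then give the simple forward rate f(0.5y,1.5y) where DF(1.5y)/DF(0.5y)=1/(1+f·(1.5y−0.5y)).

1 1/2 9787/10000
2 1 2387/2500
3 3/2 9147/10000
f(0.5y,1.5y) = ((9787/10000)/(9147/10000) − 1)/(1) = 640/9147 ≈ 6.9968%

step 1 [0.5y] zero: DF = P = 9787/10000 ≈ 0.978700
step 2 [1y] bond c/2=13/400: DF=(814111/800000 − 13/400·(0.978700))/(1+13/400) = 2387/2500 ≈ 0.954800
step 3 [1.5y] zero: DF = P = 9147/10000 ≈ 0.914700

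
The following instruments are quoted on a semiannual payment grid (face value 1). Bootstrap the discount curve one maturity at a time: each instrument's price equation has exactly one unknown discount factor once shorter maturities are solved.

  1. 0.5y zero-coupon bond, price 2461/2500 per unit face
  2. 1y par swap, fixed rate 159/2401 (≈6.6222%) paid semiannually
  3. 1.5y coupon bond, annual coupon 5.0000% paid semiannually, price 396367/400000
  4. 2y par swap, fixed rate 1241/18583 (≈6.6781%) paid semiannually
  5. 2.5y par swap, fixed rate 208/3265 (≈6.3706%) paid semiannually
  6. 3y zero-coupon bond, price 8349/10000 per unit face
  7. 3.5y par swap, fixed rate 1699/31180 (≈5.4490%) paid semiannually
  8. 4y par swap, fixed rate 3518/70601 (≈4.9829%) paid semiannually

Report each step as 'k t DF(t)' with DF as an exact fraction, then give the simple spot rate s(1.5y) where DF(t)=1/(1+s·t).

step 1 [0.5y] zero: DF = P = 2461/2500 ≈ 0.984400
step 2 [1y] swap r/2=159/4802: DF=(1 − 159/4802·(0.984400))/(1+159/4802) = 2341/2500 ≈ 0.936400
step 3 [1.5y] bond c/2=1/40: DF=(396367/400000 − 1/40·(0.984400+0.936400))/(1+1/40) = 9199/10000 ≈ 0.919900
step 4 [2y] swap r/2=1241/37166: DF=(1 − 1241/37166·(0.984400+0.936400+0.919900))/(1+1241/37166) = 8759/10000 ≈ 0.875900
step 5 [2.5y] swap r/2=104/3265: DF=(1 − 104/3265·(0.984400+0.936400+0.919900+0.875900))/(1+104/3265) = 534/625 ≈ 0.854400
step 6 [3y] zero: DF = P = 8349/10000 ≈ 0.834900
step 7 [3.5y] swap r/2=1699/62360: DF=(1 − 1699/62360·(0.984400+0.936400+0.919900+0.875900+0.854400+0.834900))/(1+1699/62360) = 8301/10000 ≈ 0.830100
step 8 [4y] swap r/2=1759/70601: DF=(1 − 1759/70601·(0.984400+0.936400+0.919900+0.875900+0.854400+0.834900+0.830100))/(1+1759/70601) = 8241/10000 ≈ 0.824100

1 1/2 2461/2500
2 1 2341/2500
3 3/2 9199/10000
4 2 8759/10000
5 5/2 534/625
6 3 8349/10000
7 7/2 8301/10000
8 4 8241/10000
s(1.5y) = (1/(9199/10000) − 1)/(3/2) = 534/9199 ≈ 5.8050%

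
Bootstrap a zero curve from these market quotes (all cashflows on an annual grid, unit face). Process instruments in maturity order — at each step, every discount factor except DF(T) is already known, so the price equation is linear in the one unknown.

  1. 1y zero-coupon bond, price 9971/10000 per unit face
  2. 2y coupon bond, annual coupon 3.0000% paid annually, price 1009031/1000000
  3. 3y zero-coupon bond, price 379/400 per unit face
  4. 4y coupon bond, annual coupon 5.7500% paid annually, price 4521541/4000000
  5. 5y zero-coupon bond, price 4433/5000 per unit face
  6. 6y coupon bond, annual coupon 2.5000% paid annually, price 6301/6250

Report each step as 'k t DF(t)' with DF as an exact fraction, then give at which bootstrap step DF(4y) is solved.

step 1 [1y] zero: DF = P = 9971/10000 ≈ 0.997100
step 2 [2y] bond c/1=3/100: DF=(1009031/1000000 − 3/100·(0.997100))/(1+3/100) = 4753/5000 ≈ 0.950600
step 3 [3y] zero: DF = P = 379/400 ≈ 0.947500
step 4 [4y] bond c/1=23/400: DF=(4521541/4000000 − 23/400·(0.997100+0.950600+0.947500))/(1+23/400) = 1823/2000 ≈ 0.911500
step 5 [5y] zero: DF = P = 4433/5000 ≈ 0.886600
step 6 [6y] bond c/1=1/40: DF=(6301/6250 − 1/40·(0.997100+0.950600+0.947500+0.911500+0.886600))/(1+1/40) = 8691/10000 ≈ 0.869100

1 1 9971/10000
2 2 4753/5000
3 3 379/400
4 4 1823/2000
5 5 4433/5000
6 6 8691/10000
DF(4y) is solved at step 4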